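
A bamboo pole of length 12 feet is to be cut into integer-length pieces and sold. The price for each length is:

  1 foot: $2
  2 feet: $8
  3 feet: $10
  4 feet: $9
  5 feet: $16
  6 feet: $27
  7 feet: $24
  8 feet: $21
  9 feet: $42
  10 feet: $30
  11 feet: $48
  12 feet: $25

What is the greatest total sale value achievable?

Let r[k] be the best obtainable value from length k. For each k, try every first piece i and keep the best of price[i] + r[k−i].
r[1] = 2
r[2] = 8
r[3] = 10  (first piece 1, then r[2]=8)
r[4] = 16  (first piece 2, then r[2]=8)
r[5] = 18  (first piece 1, then r[4]=16)
r[6] = 27
r[7] = 29  (first piece 1, then r[6]=27)
r[8] = 35  (first piece 2, then r[6]=27)
r[9] = 42
r[10] = 44  (first piece 1, then r[9]=42)
r[11] = 50  (first piece 2, then r[9]=42)
r[12] = 54  (first piece 6, then r[6]=27)
One optimal cutting: 6 + 6 → $27 + $27 = $54.

54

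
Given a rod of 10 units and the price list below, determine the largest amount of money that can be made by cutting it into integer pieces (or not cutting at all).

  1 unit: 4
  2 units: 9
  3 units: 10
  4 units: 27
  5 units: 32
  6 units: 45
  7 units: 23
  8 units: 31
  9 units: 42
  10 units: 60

72

Build R[k] bottom-up: R[k] = max over allowed piece i of (p[i] + R[k−i]).
R[1] = 4
R[2] = max(4+4, 9+0) = 9
R[3] = max(4+9, 9+4, 10+0) = 13
R[4] = max(4+13, 9+9, 10+4, 27+0) = 27
R[5] = max(4+27, 9+13, 10+9, 27+4, 32+0) = 32
R[6] = max(4+32, 9+27, 10+13, 27+9, 32+4, 45+0) = 45
R[7] = max(4+45, 9+32, 10+27, …, 45+4, 23+0) = 49
R[8] = max(4+49, 9+45, 10+32, …, 23+4, 31+0) = 54
R[9] = max(4+54, 9+49, 10+45, …, 31+4, 42+0) = 59
R[10] = max(4+59, 9+54, 10+49, …, 42+4, 60+0) = 72
One optimal cutting: 6 + 4 → 45 + 27 = 72.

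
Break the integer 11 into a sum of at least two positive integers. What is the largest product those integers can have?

Fill f[k] for k=2..11: at each k try every first piece i and multiply by the better of (k−i) uncut or f[k−i].
f[2] = 1×max(1,0) = 1×1 = 1
f[3] = 1×max(2,1) = 1×2 = 2
f[4] = 2×max(2,1) = 2×2 = 4
f[5] = 2×max(3,2) = 2×3 = 6
f[6] = 3×max(3,2) = 3×3 = 9
f[7] = 2×max(5,6) = 2×6 = 12
f[8] = 2×max(6,9) = 2×9 = 18
f[9] = 3×max(6,9) = 3×9 = 27
f[10] = 2×max(8,18) = 2×18 = 36
f[11] = 2×max(9,27) = 2×27 = 54
One optimal split: 3 + 3 + 3 + 2; product 3×3×3×2 = 54.

54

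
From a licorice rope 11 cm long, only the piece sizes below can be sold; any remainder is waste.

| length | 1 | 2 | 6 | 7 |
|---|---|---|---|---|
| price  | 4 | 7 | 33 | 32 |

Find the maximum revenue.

Build f[k] bottom-up: f[k] = max over allowed piece i of (p[i] + f[k−i]).
f[1] = 4
f[2] = max(4+4, 7+0) = 8
f[3] = max(4+8, 7+4) = 12
f[4] = max(4+12, 7+8) = 16
f[5] = max(4+16, 7+12) = 20
f[6] = max(4+20, 7+16, 33+0) = 33
f[7] = max(4+33, 7+20, 33+4, 32+0) = 37
f[8] = max(4+37, 7+33, 33+8, 32+4) = 41
f[9] = max(4+41, 7+37, 33+12, 32+8) = 45
f[10] = max(4+45, 7+41, 33+16, 32+12) = 49
f[11] = max(4+49, 7+45, 33+20, 32+16) = 53
One optimal cutting: 6 + 1 + 1 + 1 + 1 + 1 → ¢53.

53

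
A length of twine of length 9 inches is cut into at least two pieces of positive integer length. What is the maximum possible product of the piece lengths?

Define f[k] = max over 1≤i<k of i · max(k−i, f[k−i]); the inner max lets the remainder stay uncut if that's better.
Small cases: f[2]=1, f[3]=2, f[4]=4.
f[5] = max(1*4, 2*3, 3*2, 4*1) = 6
f[6] = max(1*6, 2*4, 3*3, 4*2, 5*1) = 9
f[7] = max(1*9, 2*6, 3*4, 4*3, 5*2, 6*1) = 12
f[8] = max(1*12, 2*9, 3*6, …, 6*2, 7*1) = 18
f[9] = max(1*18, 2*12, 3*9, …, 7*2, 8*1) = 27
One optimal split: 3 + 3 + 3; product 3*3*3 = 27.

27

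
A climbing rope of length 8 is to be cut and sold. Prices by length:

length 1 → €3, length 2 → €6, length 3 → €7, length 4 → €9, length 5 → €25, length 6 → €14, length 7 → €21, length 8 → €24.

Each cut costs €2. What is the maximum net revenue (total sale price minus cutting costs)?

Build v[k] bottom-up: v[k] = max over allowed piece i of (p[i] + v[k−i]) − 2 per cut.
v[1] = 3
v[2] = max(3+3-2, 6+0) = 6
v[3] = max(3+6-2, 6+3-2, 7+0) = 7
v[4] = max(3+7-2, 6+6-2, 7+3-2, 9+0) = 10
v[5] = max(3+10-2, 6+7-2, 7+6-2, 9+3-2, 25+0) = 25
v[6] = max(3+25-2, 6+10-2, 7+7-2, 9+6-2, 25+3-2, 14+0) = 26
v[7] = max(3+26-2, 6+25-2, 7+10-2, …, 14+3-2, 21+0) = 29
v[8] = max(3+29-2, 6+26-2, 7+25-2, …, 21+3-2, 24+0) = 30
One optimal plan: pieces 5 + 2 + 1 (2 cuts) → €34 − €4 = €30.

30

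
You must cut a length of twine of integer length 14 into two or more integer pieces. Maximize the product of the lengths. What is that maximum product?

Define P[k] = max over 1≤i<k of i · max(k−i, P[k−i]); the inner max lets the remainder stay uncut if that's better.
P[2] = 1×max(1,0) = 1×1 = 1
P[3] = max(1×2, 2×1) = 2
P[4] = max(1×3, 2×2, 3×1) = 4
P[5] = max(1×4, 2×3, 3×2, 4×1) = 6
P[6] = max(1×6, 2×4, 3×3, 4×2, 5×1) = 9
P[7] = max(1×9, 2×6, 3×4, 4×3, 5×2, 6×1) = 12
P[8] = max(1×12, 2×9, 3×6, …, 6×2, 7×1) = 18
P[9] = max(1×18, 2×12, 3×9, …, 7×2, 8×1) = 27
P[10] = max(1×27, 2×18, 3×12, …, 8×2, 9×1) = 36
P[11] = max(1×36, 2×27, 3×18, …, 9×2, 10×1) = 54
P[12] = max(1×54, 2×36, 3×27, …, 10×2, 11×1) = 81
P[13] = max(1×81, 2×54, 3×36, …, 11×2, 12×1) = 108
P[14] = max(1×108, 2×81, 3×54, …, 12×2, 13×1) = 162
One optimal split: 3 + 3 + 3 + 3 + 2; product 3×3×3×3×2 = 162.

162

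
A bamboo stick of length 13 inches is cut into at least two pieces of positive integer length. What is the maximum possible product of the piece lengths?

108

Fill m[k] for k=2..13: at each k try every first piece i and multiply by the better of (k−i) uncut or m[k−i].
m[2] = 1×max(1,0) = 1×1 = 1
m[3] = 1×max(2,1) = 1×2 = 2
m[4] = 2×max(2,1) = 2×2 = 4
m[5] = 2×max(3,2) = 2×3 = 6
m[6] = 3×max(3,2) = 3×3 = 9
m[7] = 2×max(5,6) = 2×6 = 12
m[8] = 2×max(6,9) = 2×9 = 18
m[9] = 3×max(6,9) = 3×9 = 27
m[10] = 2×max(8,18) = 2×18 = 36
m[11] = 2×max(9,27) = 2×27 = 54
m[12] = 3×max(9,27) = 3×27 = 81
m[13] = 2×max(11,54) = 2×54 = 108
One optimal split: 3 + 3 + 3 + 2 + 2; product 3×3×3×2×2 = 108.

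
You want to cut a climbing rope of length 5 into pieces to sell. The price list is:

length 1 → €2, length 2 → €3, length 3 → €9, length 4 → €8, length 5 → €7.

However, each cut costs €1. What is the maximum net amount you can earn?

11

Consider every possible first cut. net[k] is the best of p[i]+net[k−i] over all sellable i≤k, charging 1 whenever i<k.
net[1] = 2
net[2] = 3  (first piece 1, then net[1]=2)
net[3] = 9
net[4] = 10  (first piece 1, then net[3]=9)
net[5] = 11  (first piece 1, then net[4]=10)
One optimal plan: pieces 3 + 1 + 1 (2 cuts) → €13 − €2 = €11.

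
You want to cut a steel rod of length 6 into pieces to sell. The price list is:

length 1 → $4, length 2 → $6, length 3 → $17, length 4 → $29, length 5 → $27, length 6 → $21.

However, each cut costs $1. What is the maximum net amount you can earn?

Build net[k] bottom-up: net[k] = max over allowed piece i of (p[i] + net[k−i]) − 1 per cut.
net[1] = 4
net[2] = max(4+4-1, 6+0) = 7
net[3] = max(4+7-1, 6+4-1, 17+0) = 17
net[4] = max(4+17-1, 6+7-1, 17+4-1, 29+0) = 29
net[5] = max(4+29-1, 6+17-1, 17+7-1, 29+4-1, 27+0) = 32
net[6] = max(4+32-1, 6+29-1, 17+17-1, 29+7-1, 27+4-1, 21+0) = 35
One optimal plan: pieces 4 + 1 + 1 (2 cuts) → $37 − $2 = $35.

35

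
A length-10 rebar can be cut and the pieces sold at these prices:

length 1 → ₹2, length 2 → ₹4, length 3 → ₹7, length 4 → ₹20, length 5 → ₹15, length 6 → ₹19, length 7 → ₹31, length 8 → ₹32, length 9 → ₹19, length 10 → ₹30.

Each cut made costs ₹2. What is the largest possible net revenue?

40

Consider every possible first cut. r[k] is the best of p[i]+r[k−i] over all sellable i≤k, charging 2 whenever i<k.
r[1] = 2
r[2] = max(2+2-2, 4+0) = 4
r[3] = max(2+4-2, 4+2-2, 7+0) = 7
r[4] = max(2+7-2, 4+4-2, 7+2-2, 20+0) = 20
r[5] = max(2+20-2, 4+7-2, 7+4-2, 20+2-2, 15+0) = 20
r[6] = max(2+20-2, 4+20-2, 7+7-2, 20+4-2, 15+2-2, 19+0) = 22
r[7] = max(2+22-2, 4+20-2, 7+20-2, …, 19+2-2, 31+0) = 31
r[8] = max(2+31-2, 4+22-2, 7+20-2, …, 31+2-2, 32+0) = 38
r[9] = max(2+38-2, 4+31-2, 7+22-2, …, 32+2-2, 19+0) = 38
r[10] = max(2+38-2, 4+38-2, 7+31-2, …, 19+2-2, 30+0) = 40
One optimal plan: pieces 4 + 4 + 2 (2 cuts) → ₹44 − ₹4 = ₹40.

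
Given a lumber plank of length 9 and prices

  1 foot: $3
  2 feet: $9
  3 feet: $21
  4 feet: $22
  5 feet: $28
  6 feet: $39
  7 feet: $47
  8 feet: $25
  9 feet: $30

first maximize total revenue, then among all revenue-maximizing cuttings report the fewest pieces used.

3

Consider every possible first cut. r[k] is the best of p[i]+r[k−i] over all sellable i≤k.
r[1] = 3
r[2] = 9
r[3] = 21
r[4] = 24  (first piece 1, then r[3]=21)
r[5] = 30  (first piece 2, then r[3]=21)
r[6] = 42  (first piece 3, then r[3]=21)
r[7] = 47
r[8] = 51  (first piece 2, then r[6]=42)
r[9] = 63  (first piece 3, then r[6]=42)
Maximum revenue is $63.
Now minimize piece count subject to staying optimal: for each k, pieces[k] = 1 + min over i with p[i]+r[k−i]=r[k] of pieces[k−i].
pieces[6] = 2
pieces[7] = 1
pieces[8] = 3
pieces[9] = 3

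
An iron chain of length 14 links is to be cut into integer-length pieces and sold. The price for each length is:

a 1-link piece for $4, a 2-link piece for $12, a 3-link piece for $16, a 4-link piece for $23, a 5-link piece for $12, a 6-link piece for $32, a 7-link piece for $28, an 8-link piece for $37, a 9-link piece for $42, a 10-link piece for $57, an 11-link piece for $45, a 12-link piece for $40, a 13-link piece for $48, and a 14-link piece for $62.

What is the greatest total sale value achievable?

84

Let r[k] be the best obtainable value from length k. For each k, try every first piece i and keep the best of price[i] + r[k−i].
r[1] = 4
r[2] = max(4+4, 12+0) = 12
r[3] = max(4+12, 12+4, 16+0) = 16
r[4] = max(4+16, 12+12, 16+4, 23+0) = 24
r[5] = max(4+24, 12+16, 16+12, 23+4, 12+0) = 28
r[6] = max(4+28, 12+24, 16+16, 23+12, 12+4, 32+0) = 36
r[7] = max(4+36, 12+28, 16+24, …, 32+4, 28+0) = 40
r[8] = max(4+40, 12+36, 16+28, …, 28+4, 37+0) = 48
r[9] = max(4+48, 12+40, 16+36, …, 37+4, 42+0) = 52
r[10] = max(4+52, 12+48, 16+40, …, 42+4, 57+0) = 60
r[11] = max(4+60, 12+52, 16+48, …, 57+4, 45+0) = 64
r[12] = max(4+64, 12+60, 16+52, …, 45+4, 40+0) = 72
r[13] = max(4+72, 12+64, 16+60, …, 40+4, 48+0) = 76
r[14] = max(4+76, 12+72, 16+64, …, 48+4, 62+0) = 84
One optimal cutting: 2 + 2 + 2 + 2 + 2 + 2 + 2 → $12 + $12 + $12 + $12 + $12 + $12 + $12 = $84.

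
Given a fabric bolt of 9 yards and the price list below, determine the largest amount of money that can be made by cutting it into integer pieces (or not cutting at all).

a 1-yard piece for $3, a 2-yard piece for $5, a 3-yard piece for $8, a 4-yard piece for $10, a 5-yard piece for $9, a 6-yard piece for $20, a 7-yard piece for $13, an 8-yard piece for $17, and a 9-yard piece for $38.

38

Build v[k] bottom-up: v[k] = max over allowed piece i of (p[i] + v[k−i]).
v[1] = 3
v[2] = max(3+3, 5+0) = 6
v[3] = max(3+6, 5+3, 8+0) = 9
v[4] = max(3+9, 5+6, 8+3, 10+0) = 12
v[5] = max(3+12, 5+9, 8+6, 10+3, 9+0) = 15
v[6] = max(3+15, 5+12, 8+9, 10+6, 9+3, 20+0) = 20
v[7] = max(3+20, 5+15, 8+12, …, 20+3, 13+0) = 23
v[8] = max(3+23, 5+20, 8+15, …, 13+3, 17+0) = 26
v[9] = max(3+26, 5+23, 8+20, …, 17+3, 38+0) = 38
Best is to sell the whole 9-yard piece uncut for $38.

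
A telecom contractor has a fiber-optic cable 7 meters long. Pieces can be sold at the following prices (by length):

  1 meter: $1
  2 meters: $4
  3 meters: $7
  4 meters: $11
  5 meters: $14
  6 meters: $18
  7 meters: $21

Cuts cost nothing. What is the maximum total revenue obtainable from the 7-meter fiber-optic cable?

21

Build r[k] bottom-up: r[k] = max over allowed piece i of (p[i] + r[k−i]).
r[1] = 1
r[2] = 4
r[3] = 7
r[4] = 11
r[5] = 14
r[6] = 18
r[7] = 21
Best is to sell the whole 7-meter piece uncut for $21.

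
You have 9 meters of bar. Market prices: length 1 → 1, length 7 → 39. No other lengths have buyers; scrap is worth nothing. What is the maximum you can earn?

41

Let best[k] be the best obtainable value from length k. For each k, try every first piece i and keep the best of price[i] + best[k−i].
best[1] = 1
best[2] = 2  (first piece 1, then best[1]=1)
best[3] = 3  (first piece 1, then best[2]=2)
best[4] = 4  (first piece 1, then best[3]=3)
best[5] = 5  (first piece 1, then best[4]=4)
best[6] = 6  (first piece 1, then best[5]=5)
best[7] = max(1+6, 39+0) = 39
best[8] = max(1+39, 39+1) = 40
best[9] = max(1+40, 39+2) = 41
One optimal cutting: 7 + 1 + 1 → 41.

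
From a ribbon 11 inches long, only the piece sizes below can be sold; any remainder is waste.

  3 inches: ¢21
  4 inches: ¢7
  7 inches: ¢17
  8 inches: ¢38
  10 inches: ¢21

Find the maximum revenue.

Build best[k] bottom-up: best[k] = max over allowed piece i of (p[i] + best[k−i]).
best[1] = 0
best[2] = 0
best[3] = 21
best[4] = max(21+0, 7+0) = 21
best[5] = max(21+0, 7+0) = 21
best[6] = max(21+21, 7+0) = 42
best[7] = max(21+21, 7+21, 17+0) = 42
best[8] = max(21+21, 7+21, 17+0, 38+0) = 42
best[9] = max(21+42, 7+21, 17+0, 38+0) = 63
best[10] = max(21+42, 7+42, 17+21, 38+0, 21+0) = 63
best[11] = max(21+42, 7+42, 17+21, 38+21, 21+0) = 63
One optimal cutting: pieces 3 + 3 + 3 with 2 inches of scrap → ¢63.

63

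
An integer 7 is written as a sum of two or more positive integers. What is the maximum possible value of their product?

Define prod[k] = max over 1≤i<k of i · max(k−i, prod[k−i]); the inner max lets the remainder stay uncut if that's better.
prod[2] = 1*max(1,0) = 1*1 = 1
prod[3] = 1*max(2,1) = 1*2 = 2
prod[4] = 2*max(2,1) = 2*2 = 4
prod[5] = 2*max(3,2) = 2*3 = 6
prod[6] = 3*max(3,2) = 3*3 = 9
prod[7] = 2*max(5,6) = 2*6 = 12
One optimal split: 3 + 2 + 2; product 3*2*2 = 12.

12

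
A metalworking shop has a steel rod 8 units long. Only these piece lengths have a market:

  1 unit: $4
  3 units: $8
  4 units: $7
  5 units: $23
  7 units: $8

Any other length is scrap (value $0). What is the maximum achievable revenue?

Build f[k] bottom-up: f[k] = max over allowed piece i of (p[i] + f[k−i]).
f[1] = 4
f[2] = 8  (first piece 1, then f[1]=4)
f[3] = max(4+8, 8+0) = 12
f[4] = max(4+12, 8+4, 7+0) = 16
f[5] = max(4+16, 8+8, 7+4, 23+0) = 23
f[6] = max(4+23, 8+12, 7+8, 23+4) = 27
f[7] = max(4+27, 8+16, 7+12, 23+8, 8+0) = 31
f[8] = max(4+31, 8+23, 7+16, 23+12, 8+4) = 35
One optimal cutting: 5 + 1 + 1 + 1 → $35.

35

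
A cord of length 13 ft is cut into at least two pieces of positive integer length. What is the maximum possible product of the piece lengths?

Define f[k] = max over 1≤i<k of i · max(k−i, f[k−i]); the inner max lets the remainder stay uncut if that's better.
f[2] = 1·max(1,0) = 1·1 = 1
f[3] = 1·max(2,1) = 1·2 = 2
f[4] = 2·max(2,1) = 2·2 = 4
f[5] = 2·max(3,2) = 2·3 = 6
f[6] = 3·max(3,2) = 3·3 = 9
f[7] = 2·max(5,6) = 2·6 = 12
f[8] = 2·max(6,9) = 2·9 = 18
f[9] = 3·max(6,9) = 3·9 = 27
f[10] = 2·max(8,18) = 2·18 = 36
f[11] = 2·max(9,27) = 2·27 = 54
f[12] = 3·max(9,27) = 3·27 = 81
f[13] = 2·max(11,54) = 2·54 = 108
One optimal split: 3 + 3 + 3 + 2 + 2; product 3·3·3·2·2 = 108.

108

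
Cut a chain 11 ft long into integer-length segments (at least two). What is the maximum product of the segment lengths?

54

Define m[k] = max over 1≤i<k of i · max(k−i, m[k−i]); the inner max lets the remainder stay uncut if that's better.
m[2] = 1*max(1,0) = 1*1 = 1
m[3] = 1*max(2,1) = 1*2 = 2
m[4] = 2*max(2,1) = 2*2 = 4
m[5] = 2*max(3,2) = 2*3 = 6
m[6] = 3*max(3,2) = 3*3 = 9
m[7] = 2*max(5,6) = 2*6 = 12
m[8] = 2*max(6,9) = 2*9 = 18
m[9] = 3*max(6,9) = 3*9 = 27
m[10] = 2*max(8,18) = 2*18 = 36
m[11] = 2*max(9,27) = 2*27 = 54
One optimal split: 3 + 3 + 3 + 2; product 3*3*3*2 = 54.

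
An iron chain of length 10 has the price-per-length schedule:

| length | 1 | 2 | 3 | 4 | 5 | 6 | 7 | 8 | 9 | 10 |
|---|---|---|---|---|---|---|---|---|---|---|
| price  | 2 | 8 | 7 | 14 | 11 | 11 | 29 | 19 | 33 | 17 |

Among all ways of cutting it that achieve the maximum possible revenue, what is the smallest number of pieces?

5

Build r[k] bottom-up: r[k] = max over allowed piece i of (p[i] + r[k−i]).
r[1] = 2
r[2] = 8
r[3] = 10  (first piece 1, then r[2]=8)
r[4] = 16  (first piece 2, then r[2]=8)
r[5] = 18  (first piece 1, then r[4]=16)
r[6] = 24  (first piece 2, then r[4]=16)
r[7] = 29
r[8] = 32  (first piece 2, then r[6]=24)
r[9] = 37  (first piece 2, then r[7]=29)
r[10] = 40  (first piece 2, then r[8]=32)
Maximum revenue is $40.
Now minimize piece count subject to staying optimal: for each k, pieces[k] = 1 + min over i with p[i]+r[k−i]=r[k] of pieces[k−i].
pieces[7] = 1
pieces[8] = 4
pieces[9] = 2
pieces[10] = 5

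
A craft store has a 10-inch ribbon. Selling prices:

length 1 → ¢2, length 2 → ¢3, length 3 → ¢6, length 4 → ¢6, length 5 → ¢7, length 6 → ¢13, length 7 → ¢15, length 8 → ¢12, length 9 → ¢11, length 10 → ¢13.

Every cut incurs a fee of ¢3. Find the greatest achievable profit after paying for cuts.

Build r[k] bottom-up: r[k] = max over allowed piece i of (p[i] + r[k−i]) − 3 per cut.
r[1] = 2
r[2] = 3
r[3] = 6
r[4] = 6
r[5] = 7
r[6] = 13
r[7] = 15
r[8] = 14  (first piece 1, then r[7]=15)
r[9] = 16  (first piece 3, then r[6]=13)
r[10] = 18  (first piece 3, then r[7]=15)
One optimal plan: pieces 7 + 3 (1 cut) → ¢21 − ¢3 = ¢18.

18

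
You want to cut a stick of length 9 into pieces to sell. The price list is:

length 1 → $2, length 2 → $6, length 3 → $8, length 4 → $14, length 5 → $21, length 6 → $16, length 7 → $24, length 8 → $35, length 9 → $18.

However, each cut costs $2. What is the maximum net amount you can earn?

Consider every possible first cut. net[k] is the best of p[i]+net[k−i] over all sellable i≤k, charging 2 whenever i<k.
net[1] = 2
net[2] = max(2+2-2, 6+0) = 6
net[3] = max(2+6-2, 6+2-2, 8+0) = 8
net[4] = max(2+8-2, 6+6-2, 8+2-2, 14+0) = 14
net[5] = max(2+14-2, 6+8-2, 8+6-2, 14+2-2, 21+0) = 21
net[6] = max(2+21-2, 6+14-2, 8+8-2, 14+6-2, 21+2-2, 16+0) = 21
net[7] = max(2+21-2, 6+21-2, 8+14-2, …, 16+2-2, 24+0) = 25
net[8] = max(2+25-2, 6+21-2, 8+21-2, …, 24+2-2, 35+0) = 35
net[9] = max(2+35-2, 6+25-2, 8+21-2, …, 35+2-2, 18+0) = 35
One optimal plan: pieces 8 + 1 (1 cut) → $37 − $2 = $35.

35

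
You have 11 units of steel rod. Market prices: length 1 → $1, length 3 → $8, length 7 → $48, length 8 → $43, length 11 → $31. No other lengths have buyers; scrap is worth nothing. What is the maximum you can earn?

57

Consider every possible first cut. best[k] is the best of p[i]+best[k−i] over all sellable i≤k.
best[1] = 1
best[2] = 2  (first piece 1, then best[1]=1)
best[3] = max(1+2, 8+0) = 8
best[4] = max(1+8, 8+1) = 9
best[5] = max(1+9, 8+2) = 10
best[6] = max(1+10, 8+8) = 16
best[7] = max(1+16, 8+9, 48+0) = 48
best[8] = max(1+48, 8+10, 48+1, 43+0) = 49
best[9] = max(1+49, 8+16, 48+2, 43+1) = 50
best[10] = max(1+50, 8+48, 48+8, 43+2) = 56
best[11] = max(1+56, 8+49, 48+9, 43+8, 31+0) = 57
One optimal cutting: 7 + 3 + 1 → $57.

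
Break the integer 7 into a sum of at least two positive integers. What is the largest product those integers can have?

Fill P[k] for k=2..7: at each k try every first piece i and multiply by the better of (k−i) uncut or P[k−i].
P[2] = 1·max(1,0) = 1·1 = 1
P[3] = 1·max(2,1) = 1·2 = 2
P[4] = 2·max(2,1) = 2·2 = 4
P[5] = 2·max(3,2) = 2·3 = 6
P[6] = 3·max(3,2) = 3·3 = 9
P[7] = 2·max(5,6) = 2·6 = 12
One optimal split: 3 + 2 + 2; product 3·2·2 = 12.

12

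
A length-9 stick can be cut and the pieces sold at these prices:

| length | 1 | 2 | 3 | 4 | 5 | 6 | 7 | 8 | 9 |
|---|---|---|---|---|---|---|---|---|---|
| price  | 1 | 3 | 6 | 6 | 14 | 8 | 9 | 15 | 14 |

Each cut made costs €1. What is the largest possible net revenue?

Build net[k] bottom-up: net[k] = max over allowed piece i of (p[i] + net[k−i]) − 1 per cut.
net[1] = 1
net[2] = 3
net[3] = 6
net[4] = 6  (first piece 1, then net[3]=6)
net[5] = 14
net[6] = 14  (first piece 1, then net[5]=14)
net[7] = 16  (first piece 2, then net[5]=14)
net[8] = 19  (first piece 3, then net[5]=14)
net[9] = 19  (first piece 1, then net[8]=19)
One optimal plan: pieces 5 + 3 + 1 (2 cuts) → €21 − €2 = €19.

19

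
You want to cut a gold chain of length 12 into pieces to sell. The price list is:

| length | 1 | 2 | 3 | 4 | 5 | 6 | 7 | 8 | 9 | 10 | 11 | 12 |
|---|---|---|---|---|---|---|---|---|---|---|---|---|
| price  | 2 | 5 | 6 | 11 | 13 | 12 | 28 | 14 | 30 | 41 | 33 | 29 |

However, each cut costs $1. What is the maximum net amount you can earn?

Let net[k] be the best obtainable value from length k. For each k, try every first piece i and keep the best of price[i] + net[k−i] minus the 1 cut fee when i<k.
net[1] = 2
net[2] = max(2+2-1, 5+0) = 5
net[3] = max(2+5-1, 5+2-1, 6+0) = 6
net[4] = max(2+6-1, 5+5-1, 6+2-1, 11+0) = 11
net[5] = max(2+11-1, 5+6-1, 6+5-1, 11+2-1, 13+0) = 13
net[6] = max(2+13-1, 5+11-1, 6+6-1, 11+5-1, 13+2-1, 12+0) = 15
net[7] = max(2+15-1, 5+13-1, 6+11-1, …, 12+2-1, 28+0) = 28
net[8] = max(2+28-1, 5+15-1, 6+13-1, …, 28+2-1, 14+0) = 29
net[9] = max(2+29-1, 5+28-1, 6+15-1, …, 14+2-1, 30+0) = 32
net[10] = max(2+32-1, 5+29-1, 6+28-1, …, 30+2-1, 41+0) = 41
net[11] = max(2+41-1, 5+32-1, 6+29-1, …, 41+2-1, 33+0) = 42
net[12] = max(2+42-1, 5+41-1, 6+32-1, …, 33+2-1, 29+0) = 45
One optimal plan: pieces 10 + 2 (1 cut) → $46 − $1 = $45.

45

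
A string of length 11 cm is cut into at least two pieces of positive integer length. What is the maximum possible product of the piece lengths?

Let g[k] be the best product for length k (with at least one cut). For each first piece i, the rest contributes max(k−i, g[k−i]).
g[2] = 1*max(1,0) = 1*1 = 1
g[3] = 1*max(2,1) = 1*2 = 2
g[4] = 2*max(2,1) = 2*2 = 4
g[5] = 2*max(3,2) = 2*3 = 6
g[6] = 3*max(3,2) = 3*3 = 9
g[7] = 2*max(5,6) = 2*6 = 12
g[8] = 2*max(6,9) = 2*9 = 18
g[9] = 3*max(6,9) = 3*9 = 27
g[10] = 2*max(8,18) = 2*18 = 36
g[11] = 2*max(9,27) = 2*27 = 54
One optimal split: 3 + 3 + 3 + 2; product 3*3*3*2 = 54.

54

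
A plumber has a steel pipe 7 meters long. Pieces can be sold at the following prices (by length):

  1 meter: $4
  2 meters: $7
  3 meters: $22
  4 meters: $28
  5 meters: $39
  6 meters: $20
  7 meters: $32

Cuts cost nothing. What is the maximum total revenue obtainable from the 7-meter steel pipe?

Let best[k] be the best obtainable value from length k. For each k, try every first piece i and keep the best of price[i] + best[k−i].
best[1] = 4
best[2] = max(4+4, 7+0) = 8
best[3] = max(4+8, 7+4, 22+0) = 22
best[4] = max(4+22, 7+8, 22+4, 28+0) = 28
best[5] = max(4+28, 7+22, 22+8, 28+4, 39+0) = 39
best[6] = max(4+39, 7+28, 22+22, 28+8, 39+4, 20+0) = 44
best[7] = max(4+44, 7+39, 22+28, …, 20+4, 32+0) = 50
One optimal cutting: 4 + 3 → $28 + $22 = $50.

50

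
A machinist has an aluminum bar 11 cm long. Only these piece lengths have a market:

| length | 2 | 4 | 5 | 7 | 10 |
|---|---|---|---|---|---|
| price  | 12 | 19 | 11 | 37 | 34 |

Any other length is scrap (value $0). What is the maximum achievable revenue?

61

Let r[k] be the best obtainable value from length k. For each k, try every first piece i and keep the best of price[i] + r[k−i].
r[1] = 0
r[2] = 12
r[3] = 12
r[4] = 24  (first piece 2, then r[2]=12)
r[5] = 24
r[6] = 36  (first piece 2, then r[4]=24)
r[7] = 37
r[8] = 48  (first piece 2, then r[6]=36)
r[9] = 49  (first piece 2, then r[7]=37)
r[10] = 60  (first piece 2, then r[8]=48)
r[11] = 61  (first piece 2, then r[9]=49)
One optimal cutting: 7 + 2 + 2 → $61.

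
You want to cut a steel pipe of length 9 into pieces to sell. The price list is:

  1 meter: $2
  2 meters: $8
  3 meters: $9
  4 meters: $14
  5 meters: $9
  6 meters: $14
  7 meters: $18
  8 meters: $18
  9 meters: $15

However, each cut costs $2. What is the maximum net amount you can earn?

Let r[k] be the best obtainable value from length k. For each k, try every first piece i and keep the best of price[i] + r[k−i] minus the 2 cut fee when i<k.
r[1] = 2
r[2] = 8
r[3] = 9
r[4] = 14  (first piece 2, then r[2]=8)
r[5] = 15  (first piece 2, then r[3]=9)
r[6] = 20  (first piece 2, then r[4]=14)
r[7] = 21  (first piece 2, then r[5]=15)
r[8] = 26  (first piece 2, then r[6]=20)
r[9] = 27  (first piece 2, then r[7]=21)
One optimal plan: pieces 3 + 2 + 2 + 2 (3 cuts) → $33 − $6 = $27.

27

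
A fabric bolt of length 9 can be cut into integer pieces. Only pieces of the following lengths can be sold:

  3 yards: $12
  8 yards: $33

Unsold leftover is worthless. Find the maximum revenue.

Consider every possible first cut. f[k] is the best of p[i]+f[k−i] over all sellable i≤k.
f[1] = 0
f[2] = 0
f[3] = 12
f[4] = 12
f[5] = 12
f[6] = 24  (first piece 3, then f[3]=12)
f[7] = 24
f[8] = 33
f[9] = 36  (first piece 3, then f[6]=24)
One optimal cutting: 3 + 3 + 3 → $36.

36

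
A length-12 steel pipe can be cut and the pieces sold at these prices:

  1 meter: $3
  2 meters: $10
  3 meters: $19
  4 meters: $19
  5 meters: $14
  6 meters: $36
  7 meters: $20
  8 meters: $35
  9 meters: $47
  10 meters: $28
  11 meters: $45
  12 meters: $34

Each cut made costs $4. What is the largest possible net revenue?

68

Build v[k] bottom-up: v[k] = max over allowed piece i of (p[i] + v[k−i]) − 4 per cut.
v[1] = 3
v[2] = 10
v[3] = 19
v[4] = 19
v[5] = 25  (first piece 2, then v[3]=19)
v[6] = 36
v[7] = 35  (first piece 1, then v[6]=36)
v[8] = 42  (first piece 2, then v[6]=36)
v[9] = 51  (first piece 3, then v[6]=36)
v[10] = 51  (first piece 4, then v[6]=36)
v[11] = 57  (first piece 2, then v[9]=51)
v[12] = 68  (first piece 6, then v[6]=36)
One optimal plan: pieces 6 + 6 (1 cut) → $72 − $4 = $68.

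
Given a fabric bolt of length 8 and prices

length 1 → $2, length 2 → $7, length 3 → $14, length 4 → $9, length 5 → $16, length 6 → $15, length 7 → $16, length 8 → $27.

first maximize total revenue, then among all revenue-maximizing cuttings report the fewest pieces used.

Consider every possible first cut. r[k] is the best of p[i]+r[k−i] over all sellable i≤k.
r[1] = 2
r[2] = 7
r[3] = 14
r[4] = 16  (first piece 1, then r[3]=14)
r[5] = 21  (first piece 2, then r[3]=14)
r[6] = 28  (first piece 3, then r[3]=14)
r[7] = 30  (first piece 1, then r[6]=28)
r[8] = 35  (first piece 2, then r[6]=28)
Maximum revenue is $35.
Now minimize piece count subject to staying optimal: for each k, pieces[k] = 1 + min over i with p[i]+r[k−i]=r[k] of pieces[k−i].
pieces[5] = 2
pieces[6] = 2
pieces[7] = 3
pieces[8] = 3

3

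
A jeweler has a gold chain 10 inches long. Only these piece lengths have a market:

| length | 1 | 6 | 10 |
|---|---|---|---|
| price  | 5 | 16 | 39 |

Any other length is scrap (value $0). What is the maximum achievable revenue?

50

Build f[k] bottom-up: f[k] = max over allowed piece i of (p[i] + f[k−i]).
f[1] = 5
f[2] = 10  (first piece 1, then f[1]=5)
f[3] = 15  (first piece 1, then f[2]=10)
f[4] = 20  (first piece 1, then f[3]=15)
f[5] = 25  (first piece 1, then f[4]=20)
f[6] = 30  (first piece 1, then f[5]=25)
f[7] = 35  (first piece 1, then f[6]=30)
f[8] = 40  (first piece 1, then f[7]=35)
f[9] = 45  (first piece 1, then f[8]=40)
f[10] = 50  (first piece 1, then f[9]=45)
One optimal cutting: 1 + 1 + 1 + 1 + 1 + 1 + 1 + 1 + 1 + 1 → $50.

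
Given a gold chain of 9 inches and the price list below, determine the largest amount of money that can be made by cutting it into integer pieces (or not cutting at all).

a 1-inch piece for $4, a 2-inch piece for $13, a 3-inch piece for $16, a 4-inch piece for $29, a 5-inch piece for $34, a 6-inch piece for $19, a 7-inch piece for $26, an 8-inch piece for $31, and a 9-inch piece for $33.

63

Consider every possible first cut. R[k] is the best of p[i]+R[k−i] over all sellable i≤k.
R[1] = 4
R[2] = max(4+4, 13+0) = 13
R[3] = max(4+13, 13+4, 16+0) = 17
R[4] = max(4+17, 13+13, 16+4, 29+0) = 29
R[5] = max(4+29, 13+17, 16+13, 29+4, 34+0) = 34
R[6] = max(4+34, 13+29, 16+17, 29+13, 34+4, 19+0) = 42
R[7] = max(4+42, 13+34, 16+29, …, 19+4, 26+0) = 47
R[8] = max(4+47, 13+42, 16+34, …, 26+4, 31+0) = 58
R[9] = max(4+58, 13+47, 16+42, …, 31+4, 33+0) = 63
One optimal cutting: 5 + 4 → $34 + $29 = $63.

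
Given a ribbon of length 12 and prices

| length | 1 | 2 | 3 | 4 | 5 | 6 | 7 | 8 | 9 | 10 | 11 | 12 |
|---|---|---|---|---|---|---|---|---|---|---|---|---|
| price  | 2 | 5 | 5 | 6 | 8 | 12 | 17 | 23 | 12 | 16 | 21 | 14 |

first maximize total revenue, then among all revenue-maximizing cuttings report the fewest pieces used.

3

Build r[k] bottom-up: r[k] = max over allowed piece i of (p[i] + r[k−i]).
r[1] = 2
r[2] = 5
r[3] = 7  (first piece 1, then r[2]=5)
r[4] = 10  (first piece 2, then r[2]=5)
r[5] = 12  (first piece 1, then r[4]=10)
r[6] = 15  (first piece 2, then r[4]=10)
r[7] = 17  (first piece 1, then r[6]=15)
r[8] = 23
r[9] = 25  (first piece 1, then r[8]=23)
r[10] = 28  (first piece 2, then r[8]=23)
r[11] = 30  (first piece 1, then r[10]=28)
r[12] = 33  (first piece 2, then r[10]=28)
Maximum revenue is ¢33.
Now minimize piece count subject to staying optimal: for each k, pieces[k] = 1 + min over i with p[i]+r[k−i]=r[k] of pieces[k−i].
pieces[9] = 2
pieces[10] = 2
pieces[11] = 3
pieces[12] = 3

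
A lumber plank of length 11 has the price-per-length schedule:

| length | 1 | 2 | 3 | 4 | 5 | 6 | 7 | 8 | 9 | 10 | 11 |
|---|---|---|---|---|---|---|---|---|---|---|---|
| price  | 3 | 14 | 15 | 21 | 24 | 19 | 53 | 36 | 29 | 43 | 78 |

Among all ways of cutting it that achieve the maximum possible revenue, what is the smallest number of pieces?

Let r[k] be the best obtainable value from length k. For each k, try every first piece i and keep the best of price[i] + r[k−i].
r[1] = 3
r[2] = 14
r[3] = 17  (first piece 1, then r[2]=14)
r[4] = 28  (first piece 2, then r[2]=14)
r[5] = 31  (first piece 1, then r[4]=28)
r[6] = 42  (first piece 2, then r[4]=28)
r[7] = 53
r[8] = 56  (first piece 1, then r[7]=53)
r[9] = 67  (first piece 2, then r[7]=53)
r[10] = 70  (first piece 1, then r[9]=67)
r[11] = 81  (first piece 2, then r[9]=67)
Maximum revenue is $81.
Now minimize piece count subject to staying optimal: for each k, pieces[k] = 1 + min over i with p[i]+r[k−i]=r[k] of pieces[k−i].
pieces[8] = 2
pieces[9] = 2
pieces[10] = 3
pieces[11] = 3

3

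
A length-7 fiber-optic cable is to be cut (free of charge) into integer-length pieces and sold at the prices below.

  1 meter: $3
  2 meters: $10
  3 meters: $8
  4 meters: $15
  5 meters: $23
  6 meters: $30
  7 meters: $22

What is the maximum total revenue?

33

Consider every possible first cut. r[k] is the best of p[i]+r[k−i] over all sellable i≤k.
r[1] = 3
r[2] = 10
r[3] = 13  (first piece 1, then r[2]=10)
r[4] = 20  (first piece 2, then r[2]=10)
r[5] = 23  (first piece 1, then r[4]=20)
r[6] = 30  (first piece 2, then r[4]=20)
r[7] = 33  (first piece 1, then r[6]=30)
One optimal cutting: 2 + 2 + 2 + 1 → $10 + $10 + $10 + $3 = $33.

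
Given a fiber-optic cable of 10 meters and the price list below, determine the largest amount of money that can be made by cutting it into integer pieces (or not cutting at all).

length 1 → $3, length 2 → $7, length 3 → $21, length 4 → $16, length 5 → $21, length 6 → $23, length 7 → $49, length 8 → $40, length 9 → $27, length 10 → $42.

Let R[k] be the best obtainable value from length k. For each k, try every first piece i and keep the best of price[i] + R[k−i].
R[1] = 3
R[2] = max(3+3, 7+0) = 7
R[3] = max(3+7, 7+3, 21+0) = 21
R[4] = max(3+21, 7+7, 21+3, 16+0) = 24
R[5] = max(3+24, 7+21, 21+7, 16+3, 21+0) = 28
R[6] = max(3+28, 7+24, 21+21, 16+7, 21+3, 23+0) = 42
R[7] = max(3+42, 7+28, 21+24, …, 23+3, 49+0) = 49
R[8] = max(3+49, 7+42, 21+28, …, 49+3, 40+0) = 52
R[9] = max(3+52, 7+49, 21+42, …, 40+3, 27+0) = 63
R[10] = max(3+63, 7+52, 21+49, …, 27+3, 42+0) = 70
One optimal cutting: 7 + 3 → $49 + $21 = $70.

70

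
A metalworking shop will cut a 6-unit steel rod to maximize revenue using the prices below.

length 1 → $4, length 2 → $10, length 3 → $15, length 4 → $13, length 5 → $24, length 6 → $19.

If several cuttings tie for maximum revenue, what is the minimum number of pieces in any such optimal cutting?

2

Build r[k] bottom-up: r[k] = max over allowed piece i of (p[i] + r[k−i]).
r[1] = 4
r[2] = max(4+4, 10+0) = 10
r[3] = max(4+10, 10+4, 15+0) = 15
r[4] = max(4+15, 10+10, 15+4, 13+0) = 20
r[5] = max(4+20, 10+15, 15+10, 13+4, 24+0) = 25
r[6] = max(4+25, 10+20, 15+15, 13+10, 24+4, 19+0) = 30
Maximum revenue is $30.
Now minimize piece count subject to staying optimal: for each k, pieces[k] = 1 + min over i with p[i]+r[k−i]=r[k] of pieces[k−i].
pieces[3] = 1
pieces[4] = 2
pieces[5] = 2
pieces[6] = 2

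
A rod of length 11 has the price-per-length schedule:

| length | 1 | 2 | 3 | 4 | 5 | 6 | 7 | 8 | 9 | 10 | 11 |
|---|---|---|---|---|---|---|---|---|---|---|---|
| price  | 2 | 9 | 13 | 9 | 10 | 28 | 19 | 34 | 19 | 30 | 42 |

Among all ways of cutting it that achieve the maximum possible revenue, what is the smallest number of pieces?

3

Let r[k] be the best obtainable value from length k. For each k, try every first piece i and keep the best of price[i] + r[k−i].
r[1] = 2
r[2] = 9
r[3] = 13
r[4] = 18  (first piece 2, then r[2]=9)
r[5] = 22  (first piece 2, then r[3]=13)
r[6] = 28
r[7] = 31  (first piece 2, then r[5]=22)
r[8] = 37  (first piece 2, then r[6]=28)
r[9] = 41  (first piece 3, then r[6]=28)
r[10] = 46  (first piece 2, then r[8]=37)
r[11] = 50  (first piece 2, then r[9]=41)
Maximum revenue is $50.
Now minimize piece count subject to staying optimal: for each k, pieces[k] = 1 + min over i with p[i]+r[k−i]=r[k] of pieces[k−i].
pieces[8] = 2
pieces[9] = 2
pieces[10] = 3
pieces[11] = 3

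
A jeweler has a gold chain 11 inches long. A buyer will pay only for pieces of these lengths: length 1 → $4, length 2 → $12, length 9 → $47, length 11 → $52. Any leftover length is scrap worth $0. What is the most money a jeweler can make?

64

Build f[k] bottom-up: f[k] = max over allowed piece i of (p[i] + f[k−i]).
f[1] = 4
f[2] = 12
f[3] = 16  (first piece 1, then f[2]=12)
f[4] = 24  (first piece 2, then f[2]=12)
f[5] = 28  (first piece 1, then f[4]=24)
f[6] = 36  (first piece 2, then f[4]=24)
f[7] = 40  (first piece 1, then f[6]=36)
f[8] = 48  (first piece 2, then f[6]=36)
f[9] = 52  (first piece 1, then f[8]=48)
f[10] = 60  (first piece 2, then f[8]=48)
f[11] = 64  (first piece 1, then f[10]=60)
One optimal cutting: 2 + 2 + 2 + 2 + 2 + 1 → $64.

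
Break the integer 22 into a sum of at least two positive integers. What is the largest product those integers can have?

2916

Define prod[k] = max over 1≤i<k of i · max(k−i, prod[k−i]); the inner max lets the remainder stay uncut if that's better.
prod[2] = 1*max(1,0) = 1*1 = 1
prod[3] = 1*max(2,1) = 1*2 = 2
prod[4] = 2*max(2,1) = 2*2 = 4
prod[5] = 2*max(3,2) = 2*3 = 6
prod[6] = 3*max(3,2) = 3*3 = 9
prod[7] = 2*max(5,6) = 2*6 = 12
prod[8] = 2*max(6,9) = 2*9 = 18
prod[9] = 3*max(6,9) = 3*9 = 27
prod[10] = 2*max(8,18) = 2*18 = 36
prod[11] = 2*max(9,27) = 2*27 = 54
prod[12] = 3*max(9,27) = 3*27 = 81
prod[13] = 2*max(11,54) = 2*54 = 108
prod[14] = 2*max(12,81) = 2*81 = 162
prod[15] = 3*max(12,81) = 3*81 = 243
prod[16] = 2*max(14,162) = 2*162 = 324
prod[17] = 2*max(15,243) = 2*243 = 486
prod[18] = 3*max(15,243) = 3*243 = 729
prod[19] = 2*max(17,486) = 2*486 = 972
prod[20] = 2*max(18,729) = 2*729 = 1458
prod[21] = 3*max(18,729) = 3*729 = 2187
prod[22] = 2*max(20,1458) = 2*1458 = 2916
One optimal split: 3 + 3 + 3 + 3 + 3 + 3 + 2 + 2; product 3*3*3*3*3*3*2*2 = 2916.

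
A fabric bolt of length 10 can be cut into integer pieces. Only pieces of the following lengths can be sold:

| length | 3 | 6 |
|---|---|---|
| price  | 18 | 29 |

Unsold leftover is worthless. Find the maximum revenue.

54

Consider every possible first cut. f[k] is the best of p[i]+f[k−i] over all sellable i≤k.
f[1] = 0
f[2] = 0
f[3] = 18
f[4] = 18
f[5] = 18
f[6] = 36  (first piece 3, then f[3]=18)
f[7] = 36
f[8] = 36
f[9] = 54  (first piece 3, then f[6]=36)
f[10] = 54
One optimal cutting: pieces 3 + 3 + 3 with 1 yard of scrap → $54.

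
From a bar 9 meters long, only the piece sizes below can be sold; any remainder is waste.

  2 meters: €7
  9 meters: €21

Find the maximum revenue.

28

Let f[k] be the best obtainable value from length k. For each k, try every first piece i and keep the best of price[i] + f[k−i].
f[1] = 0
f[2] = 7
f[3] = 7
f[4] = 14  (first piece 2, then f[2]=7)
f[5] = 14
f[6] = 21  (first piece 2, then f[4]=14)
f[7] = 21
f[8] = 28  (first piece 2, then f[6]=21)
f[9] = max(7+21, 21+0) = 28
One optimal cutting: pieces 2 + 2 + 2 + 2 with 1 meter of scrap → €28.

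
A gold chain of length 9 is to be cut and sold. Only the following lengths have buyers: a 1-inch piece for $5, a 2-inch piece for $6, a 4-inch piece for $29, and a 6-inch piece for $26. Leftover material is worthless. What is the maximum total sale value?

Let f[k] be the best obtainable value from length k. For each k, try every first piece i and keep the best of price[i] + f[k−i].
f[1] = 5
f[2] = 10  (first piece 1, then f[1]=5)
f[3] = 15  (first piece 1, then f[2]=10)
f[4] = 29
f[5] = 34  (first piece 1, then f[4]=29)
f[6] = 39  (first piece 1, then f[5]=34)
f[7] = 44  (first piece 1, then f[6]=39)
f[8] = 58  (first piece 4, then f[4]=29)
f[9] = 63  (first piece 1, then f[8]=58)
One optimal cutting: 4 + 4 + 1 → $63.

63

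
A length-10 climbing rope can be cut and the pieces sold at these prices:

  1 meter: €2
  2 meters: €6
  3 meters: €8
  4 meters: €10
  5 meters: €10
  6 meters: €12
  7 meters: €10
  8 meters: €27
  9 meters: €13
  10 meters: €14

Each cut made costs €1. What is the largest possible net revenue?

32

Consider every possible first cut. v[k] is the best of p[i]+v[k−i] over all sellable i≤k, charging 1 whenever i<k.
v[1] = 2
v[2] = max(2+2-1, 6+0) = 6
v[3] = max(2+6-1, 6+2-1, 8+0) = 8
v[4] = max(2+8-1, 6+6-1, 8+2-1, 10+0) = 11
v[5] = max(2+11-1, 6+8-1, 8+6-1, 10+2-1, 10+0) = 13
v[6] = max(2+13-1, 6+11-1, 8+8-1, 10+6-1, 10+2-1, 12+0) = 16
v[7] = max(2+16-1, 6+13-1, 8+11-1, …, 12+2-1, 10+0) = 18
v[8] = max(2+18-1, 6+16-1, 8+13-1, …, 10+2-1, 27+0) = 27
v[9] = max(2+27-1, 6+18-1, 8+16-1, …, 27+2-1, 13+0) = 28
v[10] = max(2+28-1, 6+27-1, 8+18-1, …, 13+2-1, 14+0) = 32
One optimal plan: pieces 8 + 2 (1 cut) → €33 − €1 = €32.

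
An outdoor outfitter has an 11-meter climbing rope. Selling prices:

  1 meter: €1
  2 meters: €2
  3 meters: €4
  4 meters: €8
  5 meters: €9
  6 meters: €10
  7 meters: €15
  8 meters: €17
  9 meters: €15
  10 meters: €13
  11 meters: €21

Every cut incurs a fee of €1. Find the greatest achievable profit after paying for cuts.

Consider every possible first cut. v[k] is the best of p[i]+v[k−i] over all sellable i≤k, charging 1 whenever i<k.
v[1] = 1
v[2] = 2
v[3] = 4
v[4] = 8
v[5] = 9
v[6] = 10
v[7] = 15
v[8] = 17
v[9] = 17  (first piece 1, then v[8]=17)
v[10] = 18  (first piece 2, then v[8]=17)
v[11] = 22  (first piece 4, then v[7]=15)
One optimal plan: pieces 7 + 4 (1 cut) → €23 − €1 = €22.

22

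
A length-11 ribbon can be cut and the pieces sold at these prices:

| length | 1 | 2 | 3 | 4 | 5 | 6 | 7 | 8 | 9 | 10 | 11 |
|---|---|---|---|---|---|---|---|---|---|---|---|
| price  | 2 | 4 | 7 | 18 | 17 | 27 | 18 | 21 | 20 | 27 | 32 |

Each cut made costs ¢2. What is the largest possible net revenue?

43

Consider every possible first cut. r[k] is the best of p[i]+r[k−i] over all sellable i≤k, charging 2 whenever i<k.
r[1] = 2
r[2] = max(2+2-2, 4+0) = 4
r[3] = max(2+4-2, 4+2-2, 7+0) = 7
r[4] = max(2+7-2, 4+4-2, 7+2-2, 18+0) = 18
r[5] = max(2+18-2, 4+7-2, 7+4-2, 18+2-2, 17+0) = 18
r[6] = max(2+18-2, 4+18-2, 7+7-2, 18+4-2, 17+2-2, 27+0) = 27
r[7] = max(2+27-2, 4+18-2, 7+18-2, …, 27+2-2, 18+0) = 27
r[8] = max(2+27-2, 4+27-2, 7+18-2, …, 18+2-2, 21+0) = 34
r[9] = max(2+34-2, 4+27-2, 7+27-2, …, 21+2-2, 20+0) = 34
r[10] = max(2+34-2, 4+34-2, 7+27-2, …, 20+2-2, 27+0) = 43
r[11] = max(2+43-2, 4+34-2, 7+34-2, …, 27+2-2, 32+0) = 43
One optimal plan: pieces 6 + 4 + 1 (2 cuts) → ¢47 − ¢4 = ¢43.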